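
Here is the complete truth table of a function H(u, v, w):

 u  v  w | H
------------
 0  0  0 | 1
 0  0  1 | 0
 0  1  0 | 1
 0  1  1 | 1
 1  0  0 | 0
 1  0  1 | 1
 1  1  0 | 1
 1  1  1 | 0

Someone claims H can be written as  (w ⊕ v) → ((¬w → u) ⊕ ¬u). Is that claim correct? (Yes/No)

Test each input against both H and the formula:
  u=0, v=0, w=0: formula gives 1, H = 1 ✓
  u=0, v=0, w=1: formula gives 0, H = 0 ✓
  u=0, v=1, w=0: formula gives 1, H = 1 ✓
  u=0, v=1, w=1: formula gives 1, H = 1 ✓
  u=1, v=0, w=0: formula gives 1, but H = 0 ✗
A single disagreement suffices: at (1,0,0) they differ, so the formula does not compute H.

No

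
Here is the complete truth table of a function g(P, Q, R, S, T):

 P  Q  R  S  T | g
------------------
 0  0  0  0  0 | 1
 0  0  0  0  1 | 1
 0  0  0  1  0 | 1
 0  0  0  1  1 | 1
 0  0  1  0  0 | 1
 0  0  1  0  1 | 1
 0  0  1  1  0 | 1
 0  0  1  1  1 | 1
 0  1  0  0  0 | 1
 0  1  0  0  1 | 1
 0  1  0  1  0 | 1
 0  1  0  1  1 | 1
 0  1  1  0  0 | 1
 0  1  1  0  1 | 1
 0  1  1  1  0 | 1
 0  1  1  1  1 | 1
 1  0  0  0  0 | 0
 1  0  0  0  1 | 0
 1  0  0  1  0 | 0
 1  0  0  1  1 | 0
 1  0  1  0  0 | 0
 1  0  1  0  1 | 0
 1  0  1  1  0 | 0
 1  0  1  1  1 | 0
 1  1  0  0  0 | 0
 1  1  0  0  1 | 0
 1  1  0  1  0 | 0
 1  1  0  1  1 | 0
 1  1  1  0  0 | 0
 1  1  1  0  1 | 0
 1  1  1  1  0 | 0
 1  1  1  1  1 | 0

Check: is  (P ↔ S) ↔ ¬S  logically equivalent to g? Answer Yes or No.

Yes

Test each input against both g and the formula:
  P=0, Q=0, R=0, S=0, T=0: formula gives 1, g = 1 ✓
  P=0, Q=0, R=0, S=0, T=1: formula gives 1, g = 1 ✓
  P=0, Q=0, R=0, S=1, T=0: formula gives 1, g = 1 ✓
  P=0, Q=0, R=0, S=1, T=1: formula gives 1, g = 1 ✓
  …and likewise for the remaining 28 rows.
No disagreement on any input; they are logically equivalent.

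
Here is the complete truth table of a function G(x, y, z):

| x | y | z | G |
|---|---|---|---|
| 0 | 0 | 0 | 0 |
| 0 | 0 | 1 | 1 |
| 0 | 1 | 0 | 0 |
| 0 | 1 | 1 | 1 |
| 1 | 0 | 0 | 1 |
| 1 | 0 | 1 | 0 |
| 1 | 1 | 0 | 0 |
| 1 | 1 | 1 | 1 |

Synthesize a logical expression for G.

G(x, y, z) = ((((x' · y') · z) + ((x' · y) · z)) + ((x · y') · z')) + ((x · y) · z)

The 1-rows are (0,0,1), (0,1,1), (1,0,0), (1,1,1). Each contributes one minterm — ¬x·¬y·z; ¬x·y·z; x·¬y·¬z; x·y·z — and their disjunction is a sum-of-products form of G.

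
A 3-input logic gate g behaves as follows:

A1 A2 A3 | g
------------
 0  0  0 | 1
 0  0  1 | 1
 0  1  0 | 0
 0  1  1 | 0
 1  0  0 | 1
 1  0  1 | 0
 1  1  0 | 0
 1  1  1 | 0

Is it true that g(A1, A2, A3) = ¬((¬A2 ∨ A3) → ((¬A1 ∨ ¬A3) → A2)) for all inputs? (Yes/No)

Yes

Evaluate ¬((¬A2 ∨ A3) → ((¬A1 ∨ ¬A3) → A2)) on each row and compare to g:
  A1=0, A2=0, A3=0: formula gives 1, g = 1 ✓
  A1=0, A2=0, A3=1: formula gives 1, g = 1 ✓
  A1=0, A2=1, A3=0: formula gives 0, g = 0 ✓
  A1=0, A2=1, A3=1: formula gives 0, g = 0 ✓
  A1=1, A2=0, A3=0: formula gives 1, g = 1 ✓
  …and likewise for the remaining 3 rows.
All 8 rows match — the expression computes g exactly.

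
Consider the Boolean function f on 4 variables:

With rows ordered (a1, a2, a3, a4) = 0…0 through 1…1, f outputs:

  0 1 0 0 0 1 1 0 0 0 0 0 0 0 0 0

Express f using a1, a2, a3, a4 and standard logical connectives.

f=1 on 3 inputs: (0,0,0,1), (0,1,0,1), (0,1,1,0). Reading each as a conjunction of literals (¬a1·¬a2·¬a3·a4, ¬a1·a2·¬a3·a4, ¬a1·a2·a3·¬a4) and taking the OR gives the canonical DNF.

f(a1, a2, a3, a4) = ((((NOT a1 AND NOT a2) AND NOT a3) AND a4) OR (((NOT a1 AND a2) AND NOT a3) AND a4)) OR (((NOT a1 AND a2) AND a3) AND NOT a4)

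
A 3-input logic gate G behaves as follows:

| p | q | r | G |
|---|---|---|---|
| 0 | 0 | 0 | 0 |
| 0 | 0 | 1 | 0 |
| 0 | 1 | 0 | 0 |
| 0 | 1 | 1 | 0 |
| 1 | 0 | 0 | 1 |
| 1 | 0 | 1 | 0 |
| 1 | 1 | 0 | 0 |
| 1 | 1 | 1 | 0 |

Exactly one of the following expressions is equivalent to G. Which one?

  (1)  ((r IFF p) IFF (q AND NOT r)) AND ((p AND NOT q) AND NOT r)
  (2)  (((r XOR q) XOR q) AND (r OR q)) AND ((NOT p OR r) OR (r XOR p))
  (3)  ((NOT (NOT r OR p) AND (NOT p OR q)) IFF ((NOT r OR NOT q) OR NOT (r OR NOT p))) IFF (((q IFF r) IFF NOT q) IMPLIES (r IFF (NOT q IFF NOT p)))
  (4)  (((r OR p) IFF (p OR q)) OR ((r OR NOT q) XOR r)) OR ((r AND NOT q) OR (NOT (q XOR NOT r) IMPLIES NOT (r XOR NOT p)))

1

(2) fails at (0,0,1): the formula yields 1, G is 0.
(3) fails at (0,0,0): the formula yields 1, G is 0.
(4) fails at (0,0,0): the formula yields 1, G is 0.
Only (1) survives; checking it on all 8 rows confirms it matches G.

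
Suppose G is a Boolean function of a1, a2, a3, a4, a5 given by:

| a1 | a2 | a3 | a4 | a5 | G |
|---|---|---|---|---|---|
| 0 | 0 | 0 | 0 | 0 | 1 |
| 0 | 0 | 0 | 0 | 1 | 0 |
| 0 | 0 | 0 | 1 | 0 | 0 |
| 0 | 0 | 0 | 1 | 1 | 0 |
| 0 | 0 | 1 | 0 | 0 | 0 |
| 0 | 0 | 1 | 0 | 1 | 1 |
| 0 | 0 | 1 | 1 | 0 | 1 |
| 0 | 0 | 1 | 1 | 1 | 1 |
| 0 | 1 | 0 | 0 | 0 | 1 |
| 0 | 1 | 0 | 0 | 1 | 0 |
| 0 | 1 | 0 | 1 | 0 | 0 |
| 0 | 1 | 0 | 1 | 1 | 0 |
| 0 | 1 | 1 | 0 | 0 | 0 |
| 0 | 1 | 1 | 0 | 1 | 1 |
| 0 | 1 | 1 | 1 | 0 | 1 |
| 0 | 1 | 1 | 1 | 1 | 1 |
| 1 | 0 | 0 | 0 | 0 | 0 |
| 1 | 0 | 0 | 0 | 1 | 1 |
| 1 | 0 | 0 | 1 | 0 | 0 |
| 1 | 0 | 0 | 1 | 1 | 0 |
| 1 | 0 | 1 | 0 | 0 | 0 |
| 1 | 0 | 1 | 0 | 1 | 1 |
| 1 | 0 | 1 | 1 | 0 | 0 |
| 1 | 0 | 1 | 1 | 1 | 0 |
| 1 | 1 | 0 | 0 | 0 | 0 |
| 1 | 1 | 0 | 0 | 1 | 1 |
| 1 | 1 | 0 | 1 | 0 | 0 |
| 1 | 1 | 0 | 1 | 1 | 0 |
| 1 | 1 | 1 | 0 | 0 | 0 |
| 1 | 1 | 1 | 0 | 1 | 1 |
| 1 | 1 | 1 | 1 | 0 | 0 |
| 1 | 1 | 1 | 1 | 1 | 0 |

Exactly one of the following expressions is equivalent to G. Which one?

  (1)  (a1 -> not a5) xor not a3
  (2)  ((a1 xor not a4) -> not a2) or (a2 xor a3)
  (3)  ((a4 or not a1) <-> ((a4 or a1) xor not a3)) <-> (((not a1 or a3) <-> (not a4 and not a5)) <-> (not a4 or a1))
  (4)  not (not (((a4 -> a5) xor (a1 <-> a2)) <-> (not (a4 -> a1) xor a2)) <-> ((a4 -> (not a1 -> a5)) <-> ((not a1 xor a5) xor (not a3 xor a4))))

(1) fails at (0,0,0,0,0): the formula yields 0, G is 1.
(2) fails at (0,0,0,0,1): the formula yields 1, G is 0.
(4) fails at (0,0,0,0,0): the formula yields 0, G is 1.
(3) is the remaining candidate, and it agrees with G on all 32 inputs.

3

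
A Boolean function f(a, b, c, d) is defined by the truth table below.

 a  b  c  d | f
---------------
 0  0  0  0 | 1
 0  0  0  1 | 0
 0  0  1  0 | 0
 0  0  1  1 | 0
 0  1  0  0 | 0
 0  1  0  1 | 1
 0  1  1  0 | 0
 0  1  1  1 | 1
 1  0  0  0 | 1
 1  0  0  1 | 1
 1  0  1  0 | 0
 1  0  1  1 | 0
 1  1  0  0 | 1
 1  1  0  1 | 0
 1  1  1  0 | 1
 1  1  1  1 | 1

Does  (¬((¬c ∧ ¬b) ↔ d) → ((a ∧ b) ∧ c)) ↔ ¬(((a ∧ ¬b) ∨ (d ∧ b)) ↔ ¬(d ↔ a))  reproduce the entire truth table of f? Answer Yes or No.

No

Test each input against both f and the formula:
  a=0, b=0, c=0, d=0: formula gives 1, f = 1 ✓
  a=0, b=0, c=0, d=1: formula gives 1, but f = 0 ✗
A single disagreement suffices: at (0,0,0,1) they differ, so the formula does not compute f.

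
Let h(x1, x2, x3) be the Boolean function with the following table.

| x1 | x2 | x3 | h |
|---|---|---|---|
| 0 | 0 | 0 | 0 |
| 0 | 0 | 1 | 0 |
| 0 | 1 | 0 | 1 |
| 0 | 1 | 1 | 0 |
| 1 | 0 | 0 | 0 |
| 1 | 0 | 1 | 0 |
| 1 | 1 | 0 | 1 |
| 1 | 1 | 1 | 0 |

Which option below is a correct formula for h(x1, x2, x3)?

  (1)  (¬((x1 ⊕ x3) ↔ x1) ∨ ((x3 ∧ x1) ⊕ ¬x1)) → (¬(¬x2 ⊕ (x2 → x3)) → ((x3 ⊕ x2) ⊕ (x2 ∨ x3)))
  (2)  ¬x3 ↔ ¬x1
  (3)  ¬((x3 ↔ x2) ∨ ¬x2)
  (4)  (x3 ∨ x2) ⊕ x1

3

(1) fails at (0,1,0): the formula yields 0, h is 1.
(2) fails at (0,0,0): the formula yields 1, h is 0.
(4) fails at (0,0,1): the formula yields 1, h is 0.
(3) is the remaining candidate, and it agrees with h on all 8 inputs.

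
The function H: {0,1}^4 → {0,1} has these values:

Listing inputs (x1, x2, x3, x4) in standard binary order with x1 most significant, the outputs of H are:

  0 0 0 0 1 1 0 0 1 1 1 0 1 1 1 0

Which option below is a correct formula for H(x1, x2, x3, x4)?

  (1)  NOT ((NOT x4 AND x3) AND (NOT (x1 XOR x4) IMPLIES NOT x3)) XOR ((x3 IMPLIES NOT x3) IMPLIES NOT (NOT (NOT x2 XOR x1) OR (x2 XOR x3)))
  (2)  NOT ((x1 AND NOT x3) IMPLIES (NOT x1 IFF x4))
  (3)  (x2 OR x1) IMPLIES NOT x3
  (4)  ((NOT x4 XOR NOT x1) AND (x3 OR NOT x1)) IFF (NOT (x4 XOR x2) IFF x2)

1

(2) disagrees with H on (0,1,0,0) (formula → 0, table → 1); rule it out.
(3) disagrees with H on (0,0,0,0) (formula → 1, table → 0); rule it out.
(4) disagrees with H on (0,0,0,0) (formula → 1, table → 0); rule it out.
Only (1) survives; checking it on all 16 rows confirms it matches H.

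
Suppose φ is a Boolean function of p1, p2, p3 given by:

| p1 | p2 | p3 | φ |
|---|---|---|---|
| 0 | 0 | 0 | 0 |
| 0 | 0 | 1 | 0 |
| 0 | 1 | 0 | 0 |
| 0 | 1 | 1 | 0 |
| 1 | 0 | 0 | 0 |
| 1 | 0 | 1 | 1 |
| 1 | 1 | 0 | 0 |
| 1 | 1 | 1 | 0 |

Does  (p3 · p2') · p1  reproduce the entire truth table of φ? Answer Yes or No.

Yes

Test each input against both φ and the formula:
  p1=0, p2=0, p3=0: formula gives 0, φ = 0 ✓
  p1=0, p2=0, p3=1: formula gives 0, φ = 0 ✓
  p1=0, p2=1, p3=0: formula gives 0, φ = 0 ✓
  p1=0, p2=1, p3=1: formula gives 0, φ = 0 ✓
  p1=1, p2=0, p3=0: formula gives 0, φ = 0 ✓
  …and likewise for the remaining 3 rows.
No disagreement on any input; they are logically equivalent.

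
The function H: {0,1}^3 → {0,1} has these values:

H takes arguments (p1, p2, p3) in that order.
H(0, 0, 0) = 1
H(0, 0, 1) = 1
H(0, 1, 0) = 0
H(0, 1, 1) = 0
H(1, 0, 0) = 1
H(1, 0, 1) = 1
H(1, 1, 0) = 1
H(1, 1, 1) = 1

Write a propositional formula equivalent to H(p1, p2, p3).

H(p1, p2, p3) = NOT (((NOT p1 AND p2) AND NOT p3) OR ((NOT p1 AND p2) AND p3))

H is 0 on only 2 rows — (0,1,0), (0,1,1). Writing each as a minterm (¬p1·p2·¬p3, ¬p1·p2·p3) and OR-ing them characterizes exactly where H=0, so H is the negation of that disjunction.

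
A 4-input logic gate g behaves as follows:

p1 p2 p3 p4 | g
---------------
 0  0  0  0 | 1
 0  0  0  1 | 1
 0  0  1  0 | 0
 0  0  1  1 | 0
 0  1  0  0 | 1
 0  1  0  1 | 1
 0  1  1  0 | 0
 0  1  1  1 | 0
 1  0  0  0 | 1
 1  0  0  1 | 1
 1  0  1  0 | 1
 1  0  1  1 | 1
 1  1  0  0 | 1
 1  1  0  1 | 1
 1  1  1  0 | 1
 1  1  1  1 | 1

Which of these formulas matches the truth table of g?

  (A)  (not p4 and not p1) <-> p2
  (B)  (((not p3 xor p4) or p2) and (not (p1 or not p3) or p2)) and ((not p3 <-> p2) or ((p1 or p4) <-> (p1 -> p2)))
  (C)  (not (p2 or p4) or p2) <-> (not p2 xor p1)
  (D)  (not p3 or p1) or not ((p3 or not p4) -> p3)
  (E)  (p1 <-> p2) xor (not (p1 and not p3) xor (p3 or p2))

(A): at (0,0,0,0) it gives 0, but g = 1 — eliminated.
(B): at (0,0,0,0) it gives 0, but g = 1 — eliminated.
(C): at (0,0,0,1) it gives 0, but g = 1 — eliminated.
(E): at (0,0,0,0) it gives 0, but g = 1 — eliminated.
That leaves (D). Evaluating it on every row reproduces the table of g exactly.

D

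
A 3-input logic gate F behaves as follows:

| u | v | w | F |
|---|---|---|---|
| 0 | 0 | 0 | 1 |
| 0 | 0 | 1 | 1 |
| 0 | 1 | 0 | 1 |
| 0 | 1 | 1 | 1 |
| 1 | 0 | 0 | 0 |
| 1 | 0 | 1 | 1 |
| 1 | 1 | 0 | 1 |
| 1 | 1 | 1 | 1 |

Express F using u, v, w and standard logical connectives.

F is 0 on exactly one input, (1,0,0), whose minterm is u·¬v·¬w. So F is the negation of that single conjunction.

F(u, v, w) = ¬((u ∧ ¬v) ∧ ¬w)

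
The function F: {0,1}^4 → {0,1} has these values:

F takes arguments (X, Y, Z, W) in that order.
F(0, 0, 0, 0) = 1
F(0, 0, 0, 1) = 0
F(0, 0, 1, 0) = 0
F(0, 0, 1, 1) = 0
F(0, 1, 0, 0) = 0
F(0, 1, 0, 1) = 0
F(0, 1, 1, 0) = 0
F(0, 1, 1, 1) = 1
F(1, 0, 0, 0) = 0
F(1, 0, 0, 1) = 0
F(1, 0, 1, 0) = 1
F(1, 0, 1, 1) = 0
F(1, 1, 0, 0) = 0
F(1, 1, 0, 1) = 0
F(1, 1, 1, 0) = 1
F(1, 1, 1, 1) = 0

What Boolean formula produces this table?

Collect the rows where F=1 — (0,0,0,0), (0,1,1,1), (1,0,1,0), (1,1,1,0) — and write one minterm per row: ¬X·¬Y·¬Z·¬W, ¬X·Y·Z·W, X·¬Y·Z·¬W, X·Y·Z·¬W. Their union (logical OR) reproduces the table exactly.

F(X, Y, Z, W) = (((((not X and not Y) and not Z) and not W) or (((not X and Y) and Z) and W)) or (((X and not Y) and Z) and not W)) or (((X and Y) and Z) and not W)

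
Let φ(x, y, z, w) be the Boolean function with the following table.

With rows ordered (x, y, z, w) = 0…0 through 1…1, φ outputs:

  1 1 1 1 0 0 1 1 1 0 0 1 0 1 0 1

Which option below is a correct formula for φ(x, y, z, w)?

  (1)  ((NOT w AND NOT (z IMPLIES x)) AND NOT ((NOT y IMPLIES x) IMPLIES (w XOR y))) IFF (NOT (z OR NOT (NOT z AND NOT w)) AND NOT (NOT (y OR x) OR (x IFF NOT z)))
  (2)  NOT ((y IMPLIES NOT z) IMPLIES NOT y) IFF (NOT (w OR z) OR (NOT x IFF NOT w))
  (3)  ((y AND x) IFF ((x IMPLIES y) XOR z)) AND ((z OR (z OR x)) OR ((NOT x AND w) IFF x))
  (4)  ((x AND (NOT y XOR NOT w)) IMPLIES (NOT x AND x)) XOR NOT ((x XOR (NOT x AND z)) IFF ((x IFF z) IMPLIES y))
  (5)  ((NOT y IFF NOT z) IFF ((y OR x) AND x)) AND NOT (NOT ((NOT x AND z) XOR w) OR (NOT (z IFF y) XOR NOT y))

4

(1) fails at (0,1,0,1): the formula yields 1, φ is 0.
(2) fails at (0,0,0,0): the formula yields 0, φ is 1.
(3) fails at (0,0,0,0): the formula yields 0, φ is 1.
(5) fails at (0,0,0,0): the formula yields 0, φ is 1.
Only (4) survives; checking it on all 16 rows confirms it matches φ.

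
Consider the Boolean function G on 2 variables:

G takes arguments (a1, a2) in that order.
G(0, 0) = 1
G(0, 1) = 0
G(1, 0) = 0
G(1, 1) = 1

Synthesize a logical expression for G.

G(a1, a2) = not (a1 xor a2)

The output is 1 exactly when an even number of inputs are 1 — the complement of 2-way XOR.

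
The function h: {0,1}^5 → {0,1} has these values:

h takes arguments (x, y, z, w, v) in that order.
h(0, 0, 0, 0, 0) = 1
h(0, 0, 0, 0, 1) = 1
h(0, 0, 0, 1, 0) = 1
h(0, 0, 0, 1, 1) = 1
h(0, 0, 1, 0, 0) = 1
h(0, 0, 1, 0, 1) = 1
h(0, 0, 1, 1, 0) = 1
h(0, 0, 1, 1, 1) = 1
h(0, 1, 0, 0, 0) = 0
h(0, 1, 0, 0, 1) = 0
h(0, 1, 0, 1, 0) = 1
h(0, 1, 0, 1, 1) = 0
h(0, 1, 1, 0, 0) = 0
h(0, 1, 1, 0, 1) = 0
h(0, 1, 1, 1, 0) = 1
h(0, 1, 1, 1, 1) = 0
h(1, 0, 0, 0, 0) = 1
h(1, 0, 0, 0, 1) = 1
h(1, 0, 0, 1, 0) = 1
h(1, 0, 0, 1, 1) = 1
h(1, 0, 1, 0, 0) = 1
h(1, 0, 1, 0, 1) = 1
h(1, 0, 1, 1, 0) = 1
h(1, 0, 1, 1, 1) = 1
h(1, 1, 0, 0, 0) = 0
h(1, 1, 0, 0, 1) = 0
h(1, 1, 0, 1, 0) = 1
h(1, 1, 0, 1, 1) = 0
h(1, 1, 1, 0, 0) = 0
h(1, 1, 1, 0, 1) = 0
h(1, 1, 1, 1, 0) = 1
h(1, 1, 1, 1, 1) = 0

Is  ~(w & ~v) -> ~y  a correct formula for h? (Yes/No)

Yes

Check the formula against h row by row:
  x=0, y=0, z=0, w=0, v=0: formula gives 1, h = 1 ✓
  x=0, y=0, z=0, w=0, v=1: formula gives 1, h = 1 ✓
  x=0, y=0, z=0, w=1, v=0: formula gives 1, h = 1 ✓
  x=0, y=0, z=0, w=1, v=1: formula gives 1, h = 1 ✓
  …and likewise for the remaining 28 rows.
All 32 rows match — the expression computes h exactly.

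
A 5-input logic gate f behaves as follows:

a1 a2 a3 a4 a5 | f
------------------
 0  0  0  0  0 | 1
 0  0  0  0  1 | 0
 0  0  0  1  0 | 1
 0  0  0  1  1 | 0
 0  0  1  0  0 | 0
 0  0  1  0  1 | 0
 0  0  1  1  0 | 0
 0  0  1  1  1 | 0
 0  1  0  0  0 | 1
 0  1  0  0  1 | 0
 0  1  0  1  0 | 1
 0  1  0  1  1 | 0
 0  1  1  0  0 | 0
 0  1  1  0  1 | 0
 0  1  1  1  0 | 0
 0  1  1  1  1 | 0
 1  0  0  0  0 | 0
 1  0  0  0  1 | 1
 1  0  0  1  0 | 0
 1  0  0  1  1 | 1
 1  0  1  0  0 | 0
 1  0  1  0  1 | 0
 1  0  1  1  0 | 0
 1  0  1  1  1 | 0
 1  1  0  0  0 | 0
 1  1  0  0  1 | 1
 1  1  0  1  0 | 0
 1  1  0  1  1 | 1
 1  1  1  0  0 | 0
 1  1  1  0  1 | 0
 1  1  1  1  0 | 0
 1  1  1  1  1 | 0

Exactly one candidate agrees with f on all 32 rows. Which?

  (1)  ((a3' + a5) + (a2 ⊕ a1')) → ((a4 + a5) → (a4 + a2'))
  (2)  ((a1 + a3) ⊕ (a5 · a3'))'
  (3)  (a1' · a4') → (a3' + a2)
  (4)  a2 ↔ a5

2

(1) disagrees with f on (0,0,0,0,1) (formula → 1, table → 0); rule it out.
(3) disagrees with f on (0,0,0,0,1) (formula → 1, table → 0); rule it out.
(4) disagrees with f on (0,0,1,0,0) (formula → 1, table → 0); rule it out.
(2) is the remaining candidate, and it agrees with f on all 32 inputs.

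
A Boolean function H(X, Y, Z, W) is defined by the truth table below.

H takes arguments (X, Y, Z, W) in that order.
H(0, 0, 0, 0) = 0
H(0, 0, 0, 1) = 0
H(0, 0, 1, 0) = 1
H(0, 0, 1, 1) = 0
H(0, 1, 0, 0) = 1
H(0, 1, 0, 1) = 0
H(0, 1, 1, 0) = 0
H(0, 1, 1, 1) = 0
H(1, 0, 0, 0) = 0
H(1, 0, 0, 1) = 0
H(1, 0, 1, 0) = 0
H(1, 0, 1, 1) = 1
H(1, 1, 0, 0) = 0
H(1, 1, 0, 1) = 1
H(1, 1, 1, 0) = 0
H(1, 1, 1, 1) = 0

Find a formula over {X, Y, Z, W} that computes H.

H=1 on 4 inputs: (0,0,1,0), (0,1,0,0), (1,0,1,1), (1,1,0,1). Reading each as a conjunction of literals (¬X·¬Y·Z·¬W, ¬X·Y·¬Z·¬W, X·¬Y·Z·W, X·Y·¬Z·W) and taking the OR gives the canonical DNF.

H(X, Y, Z, W) = (((((~X & ~Y) & Z) & ~W) | (((~X & Y) & ~Z) & ~W)) | (((X & ~Y) & Z) & W)) | (((X & Y) & ~Z) & W)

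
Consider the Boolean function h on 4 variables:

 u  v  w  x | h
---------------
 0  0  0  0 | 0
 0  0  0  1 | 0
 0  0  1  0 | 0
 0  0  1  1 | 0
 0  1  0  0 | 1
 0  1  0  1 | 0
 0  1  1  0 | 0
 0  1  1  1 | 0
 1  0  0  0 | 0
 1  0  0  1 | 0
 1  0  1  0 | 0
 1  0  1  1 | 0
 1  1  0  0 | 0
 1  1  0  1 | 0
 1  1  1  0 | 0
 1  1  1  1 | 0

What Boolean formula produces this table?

h is 1 on exactly one input, (0,1,0,0), whose minterm is ¬u·v·¬w·¬x. So h is just that conjunction.

h(u, v, w, x) = ((u' · v) · w') · x'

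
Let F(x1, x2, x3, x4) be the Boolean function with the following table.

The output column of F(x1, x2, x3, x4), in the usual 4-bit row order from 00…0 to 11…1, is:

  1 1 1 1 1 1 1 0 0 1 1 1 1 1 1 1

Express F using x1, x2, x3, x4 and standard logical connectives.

F(x1, x2, x3, x4) = ((((x1' · x2) · x3) · x4) + (((x1 · x2') · x3') · x4'))'

There are just 2 zero rows: (0,1,1,1), (1,0,0,0). Their minterms are ¬x1·x2·x3·x4, x1·¬x2·¬x3·¬x4; the OR of those covers precisely the 0-outputs, and negating it yields F.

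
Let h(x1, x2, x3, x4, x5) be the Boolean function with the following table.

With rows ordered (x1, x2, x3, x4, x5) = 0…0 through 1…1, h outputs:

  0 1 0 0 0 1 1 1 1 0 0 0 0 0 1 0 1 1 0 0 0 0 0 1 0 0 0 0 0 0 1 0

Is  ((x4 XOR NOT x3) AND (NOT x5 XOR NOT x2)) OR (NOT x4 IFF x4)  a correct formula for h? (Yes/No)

Evaluate ((x4 XOR NOT x3) AND (NOT x5 XOR NOT x2)) OR (NOT x4 IFF x4) on each row and compare to h:
  x1=0, x2=0, x3=0, x4=0, x5=0: formula gives 0, h = 0 ✓
  x1=0, x2=0, x3=0, x4=0, x5=1: formula gives 1, h = 1 ✓
  x1=0, x2=0, x3=0, x4=1, x5=0: formula gives 0, h = 0 ✓
  x1=0, x2=0, x3=0, x4=1, x5=1: formula gives 0, h = 0 ✓
  …
  x1=0, x2=0, x3=1, x4=0, x5=1: formula gives 0, but h = 1 ✗
Row (0,0,1,0,1) is a counterexample, so the formula is not equivalent to h.

No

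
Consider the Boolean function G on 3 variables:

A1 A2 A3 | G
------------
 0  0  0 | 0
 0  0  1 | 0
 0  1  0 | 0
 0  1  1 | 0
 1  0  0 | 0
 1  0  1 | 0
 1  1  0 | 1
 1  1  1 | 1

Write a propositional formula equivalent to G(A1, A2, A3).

G(A1, A2, A3) = ((A1 · A2) · A3') + ((A1 · A2) · A3)

Collect the rows where G=1 — (1,1,0), (1,1,1) — and write one minterm per row: A1·A2·¬A3, A1·A2·A3. Their union (logical OR) reproduces the table exactly.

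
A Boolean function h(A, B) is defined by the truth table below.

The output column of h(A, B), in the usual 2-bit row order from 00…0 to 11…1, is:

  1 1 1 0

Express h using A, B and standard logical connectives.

h(A, B) = not (A and B)

The output is 0 only when every input is 1 — NAND of all inputs.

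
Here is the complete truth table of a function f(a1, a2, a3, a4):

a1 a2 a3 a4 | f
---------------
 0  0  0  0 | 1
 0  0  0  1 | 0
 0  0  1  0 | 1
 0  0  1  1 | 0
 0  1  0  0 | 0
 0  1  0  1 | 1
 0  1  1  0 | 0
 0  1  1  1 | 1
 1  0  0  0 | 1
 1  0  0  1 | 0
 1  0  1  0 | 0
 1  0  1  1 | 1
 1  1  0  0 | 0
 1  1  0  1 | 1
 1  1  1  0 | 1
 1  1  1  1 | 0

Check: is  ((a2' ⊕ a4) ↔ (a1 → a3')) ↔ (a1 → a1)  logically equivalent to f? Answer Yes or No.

Check the formula against f row by row:
  a1=0, a2=0, a3=0, a4=0: formula gives 1, f = 1 ✓
  a1=0, a2=0, a3=0, a4=1: formula gives 0, f = 0 ✓
  a1=0, a2=0, a3=1, a4=0: formula gives 1, f = 1 ✓
  a1=0, a2=0, a3=1, a4=1: formula gives 0, f = 0 ✓
  …and likewise for the remaining 12 rows.
No disagreement on any input; they are logically equivalent.

Yes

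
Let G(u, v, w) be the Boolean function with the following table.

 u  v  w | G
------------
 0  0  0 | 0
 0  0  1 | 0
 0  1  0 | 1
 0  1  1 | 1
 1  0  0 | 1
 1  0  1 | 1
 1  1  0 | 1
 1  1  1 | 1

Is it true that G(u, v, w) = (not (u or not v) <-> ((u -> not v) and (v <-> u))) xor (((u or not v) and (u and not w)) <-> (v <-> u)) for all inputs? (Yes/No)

Evaluate (not (u or not v) <-> ((u -> not v) and (v <-> u))) xor (((u or not v) and (u and not w)) <-> (v <-> u)) on each row and compare to G:
  u=0, v=0, w=0: formula gives 0, G = 0 ✓
  u=0, v=0, w=1: formula gives 0, G = 0 ✓
  u=0, v=1, w=0: formula gives 1, G = 1 ✓
  u=0, v=1, w=1: formula gives 1, G = 1 ✓
  u=1, v=0, w=0: formula gives 1, G = 1 ✓
  u=1, v=0, w=1: formula gives 0, but G = 1 ✗
A single disagreement suffices: at (1,0,1) they differ, so the formula does not compute G.

No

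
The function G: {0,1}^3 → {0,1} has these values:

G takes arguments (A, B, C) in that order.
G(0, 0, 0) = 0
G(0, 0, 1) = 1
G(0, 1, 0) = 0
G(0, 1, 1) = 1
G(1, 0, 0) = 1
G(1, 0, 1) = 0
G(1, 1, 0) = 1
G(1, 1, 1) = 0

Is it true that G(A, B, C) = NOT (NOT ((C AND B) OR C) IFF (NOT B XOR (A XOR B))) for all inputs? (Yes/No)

Check the formula against G row by row:
  A=0, B=0, C=0: formula gives 0, G = 0 ✓
  A=0, B=0, C=1: formula gives 1, G = 1 ✓
  A=0, B=1, C=0: formula gives 0, G = 0 ✓
  A=0, B=1, C=1: formula gives 1, G = 1 ✓
  A=1, B=0, C=0: formula gives 1, G = 1 ✓
  …and likewise for the remaining 3 rows.
Every row agrees, so the formula is equivalent.

Yes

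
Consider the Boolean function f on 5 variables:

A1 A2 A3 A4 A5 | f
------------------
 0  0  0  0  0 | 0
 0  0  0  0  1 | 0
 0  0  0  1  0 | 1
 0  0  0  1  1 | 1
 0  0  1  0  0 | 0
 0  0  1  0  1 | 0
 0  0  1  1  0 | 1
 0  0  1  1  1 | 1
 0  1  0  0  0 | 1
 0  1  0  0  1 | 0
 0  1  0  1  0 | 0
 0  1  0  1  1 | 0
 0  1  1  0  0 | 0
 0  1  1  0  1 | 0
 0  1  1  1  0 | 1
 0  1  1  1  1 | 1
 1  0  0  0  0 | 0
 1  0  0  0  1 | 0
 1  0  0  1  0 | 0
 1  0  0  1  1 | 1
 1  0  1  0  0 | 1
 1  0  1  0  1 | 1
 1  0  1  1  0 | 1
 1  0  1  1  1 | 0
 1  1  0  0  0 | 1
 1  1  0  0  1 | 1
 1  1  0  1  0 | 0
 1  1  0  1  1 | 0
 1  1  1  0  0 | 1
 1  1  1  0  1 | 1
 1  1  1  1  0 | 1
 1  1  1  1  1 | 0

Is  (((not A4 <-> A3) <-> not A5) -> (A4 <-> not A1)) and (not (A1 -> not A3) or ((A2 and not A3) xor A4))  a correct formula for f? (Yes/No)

Test each input against both f and the formula:
  A1=0, A2=0, A3=0, A4=0, A5=0: formula gives 0, f = 0 ✓
  A1=0, A2=0, A3=0, A4=0, A5=1: formula gives 0, f = 0 ✓
  A1=0, A2=0, A3=0, A4=1, A5=0: formula gives 1, f = 1 ✓
  A1=0, A2=0, A3=0, A4=1, A5=1: formula gives 1, f = 1 ✓
  …and likewise for the remaining 28 rows.
Every row agrees, so the formula is equivalent.

Yes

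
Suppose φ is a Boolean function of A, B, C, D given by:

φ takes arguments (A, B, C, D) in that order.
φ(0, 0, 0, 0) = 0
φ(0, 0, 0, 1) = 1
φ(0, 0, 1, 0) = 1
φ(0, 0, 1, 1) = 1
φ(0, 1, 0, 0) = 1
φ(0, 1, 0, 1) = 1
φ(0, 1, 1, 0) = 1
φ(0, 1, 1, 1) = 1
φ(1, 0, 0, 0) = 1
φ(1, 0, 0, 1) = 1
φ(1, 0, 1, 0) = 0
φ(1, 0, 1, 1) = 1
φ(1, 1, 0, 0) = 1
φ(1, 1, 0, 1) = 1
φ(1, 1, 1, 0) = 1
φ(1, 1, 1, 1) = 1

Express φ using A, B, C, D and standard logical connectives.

φ is 0 on only 2 rows — (0,0,0,0), (1,0,1,0). Writing each as a minterm (¬A·¬B·¬C·¬D, A·¬B·C·¬D) and OR-ing them characterizes exactly where φ=0, so φ is the negation of that disjunction.

φ(A, B, C, D) = not ((((not A and not B) and not C) and not D) or (((A and not B) and C) and not D))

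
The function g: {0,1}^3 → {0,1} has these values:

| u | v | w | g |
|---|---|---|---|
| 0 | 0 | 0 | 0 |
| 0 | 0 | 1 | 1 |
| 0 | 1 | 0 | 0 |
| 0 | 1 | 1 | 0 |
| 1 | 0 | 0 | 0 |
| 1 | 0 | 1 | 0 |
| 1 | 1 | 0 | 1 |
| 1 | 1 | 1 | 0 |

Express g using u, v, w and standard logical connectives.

Collect the rows where g=1 — (0,0,1), (1,1,0) — and write one minterm per row: ¬u·¬v·w, u·v·¬w. Their union (logical OR) reproduces the table exactly.

g(u, v, w) = ((NOT u AND NOT v) AND w) OR ((u AND v) AND NOT w)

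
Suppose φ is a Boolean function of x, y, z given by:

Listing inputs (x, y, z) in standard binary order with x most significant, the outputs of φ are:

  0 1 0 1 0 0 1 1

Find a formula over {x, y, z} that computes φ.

φ(x, y, z) = ((((NOT x AND NOT y) AND z) OR ((NOT x AND y) AND z)) OR ((x AND y) AND NOT z)) OR ((x AND y) AND z)

Collect the rows where φ=1 — (0,0,1), (0,1,1), (1,1,0), (1,1,1) — and write one minterm per row: ¬x·¬y·z, ¬x·y·z, x·y·¬z, x·y·z. Their union (logical OR) reproduces the table exactly.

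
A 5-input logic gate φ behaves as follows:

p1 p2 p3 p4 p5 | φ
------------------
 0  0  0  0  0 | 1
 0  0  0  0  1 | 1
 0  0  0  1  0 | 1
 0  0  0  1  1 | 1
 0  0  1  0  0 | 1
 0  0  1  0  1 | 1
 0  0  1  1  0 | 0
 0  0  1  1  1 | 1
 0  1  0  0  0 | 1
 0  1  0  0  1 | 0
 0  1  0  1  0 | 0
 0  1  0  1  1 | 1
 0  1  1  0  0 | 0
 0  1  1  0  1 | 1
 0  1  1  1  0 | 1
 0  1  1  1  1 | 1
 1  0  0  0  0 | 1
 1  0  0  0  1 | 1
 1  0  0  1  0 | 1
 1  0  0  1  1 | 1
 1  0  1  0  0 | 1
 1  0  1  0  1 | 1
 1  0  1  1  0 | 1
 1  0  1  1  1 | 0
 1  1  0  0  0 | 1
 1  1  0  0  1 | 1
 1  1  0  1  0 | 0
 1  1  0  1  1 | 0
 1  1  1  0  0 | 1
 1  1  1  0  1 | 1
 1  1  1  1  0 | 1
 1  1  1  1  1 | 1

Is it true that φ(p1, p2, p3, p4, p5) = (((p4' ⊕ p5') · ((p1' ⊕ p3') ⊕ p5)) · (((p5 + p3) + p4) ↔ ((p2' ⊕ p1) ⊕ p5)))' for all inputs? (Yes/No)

No

Evaluate (((p4' ⊕ p5') · ((p1' ⊕ p3') ⊕ p5)) · (((p5 + p3) + p4) ↔ ((p2' ⊕ p1) ⊕ p5)))' on each row and compare to φ:
  p1=0, p2=0, p3=0, p4=0, p5=0: formula gives 1, φ = 1 ✓
  p1=0, p2=0, p3=0, p4=0, p5=1: formula gives 1, φ = 1 ✓
  p1=0, p2=0, p3=0, p4=1, p5=0: formula gives 1, φ = 1 ✓
  p1=0, p2=0, p3=0, p4=1, p5=1: formula gives 1, φ = 1 ✓
  …
  p1=0, p2=1, p3=0, p4=1, p5=0: formula gives 1, but φ = 0 ✗
Row (0,1,0,1,0) is a counterexample, so the formula is not equivalent to φ.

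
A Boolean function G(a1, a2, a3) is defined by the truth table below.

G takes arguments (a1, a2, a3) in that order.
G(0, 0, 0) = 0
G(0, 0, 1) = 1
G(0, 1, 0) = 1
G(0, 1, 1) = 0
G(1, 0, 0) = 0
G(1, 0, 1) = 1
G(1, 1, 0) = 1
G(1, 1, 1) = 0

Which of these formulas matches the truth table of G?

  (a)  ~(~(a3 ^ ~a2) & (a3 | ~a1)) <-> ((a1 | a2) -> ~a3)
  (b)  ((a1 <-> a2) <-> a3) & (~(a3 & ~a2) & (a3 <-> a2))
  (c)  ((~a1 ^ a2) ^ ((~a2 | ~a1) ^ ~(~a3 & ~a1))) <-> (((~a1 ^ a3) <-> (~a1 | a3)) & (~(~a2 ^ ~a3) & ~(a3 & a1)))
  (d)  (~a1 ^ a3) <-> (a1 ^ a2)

(a) fails at (0,0,0): the formula yields 1, G is 0.
(b) fails at (0,0,1): the formula yields 0, G is 1.
(c) fails at (0,0,1): the formula yields 0, G is 1.
(d) is the remaining candidate, and it agrees with G on all 8 inputs.

d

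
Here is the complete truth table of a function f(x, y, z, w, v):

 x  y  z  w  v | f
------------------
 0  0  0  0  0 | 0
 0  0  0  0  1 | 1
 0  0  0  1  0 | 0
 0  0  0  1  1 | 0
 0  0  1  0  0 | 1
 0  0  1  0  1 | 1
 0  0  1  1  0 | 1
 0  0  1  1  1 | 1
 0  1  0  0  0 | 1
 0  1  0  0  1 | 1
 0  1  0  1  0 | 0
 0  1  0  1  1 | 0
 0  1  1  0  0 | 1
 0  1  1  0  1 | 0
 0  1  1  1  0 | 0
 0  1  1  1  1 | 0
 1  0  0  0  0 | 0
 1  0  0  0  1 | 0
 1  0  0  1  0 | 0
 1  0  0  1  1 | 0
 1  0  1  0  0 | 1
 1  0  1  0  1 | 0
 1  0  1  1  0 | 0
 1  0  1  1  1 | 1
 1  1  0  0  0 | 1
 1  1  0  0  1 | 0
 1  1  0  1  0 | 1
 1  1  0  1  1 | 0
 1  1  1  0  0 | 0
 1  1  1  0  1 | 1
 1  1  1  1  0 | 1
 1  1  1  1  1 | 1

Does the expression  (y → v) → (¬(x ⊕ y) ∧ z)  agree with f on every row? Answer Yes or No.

Test each input against both f and the formula:
  x=0, y=0, z=0, w=0, v=0: formula gives 0, f = 0 ✓
  x=0, y=0, z=0, w=0, v=1: formula gives 0, but f = 1 ✗
A single disagreement suffices: at (0,0,0,0,1) they differ, so the formula does not compute f.

No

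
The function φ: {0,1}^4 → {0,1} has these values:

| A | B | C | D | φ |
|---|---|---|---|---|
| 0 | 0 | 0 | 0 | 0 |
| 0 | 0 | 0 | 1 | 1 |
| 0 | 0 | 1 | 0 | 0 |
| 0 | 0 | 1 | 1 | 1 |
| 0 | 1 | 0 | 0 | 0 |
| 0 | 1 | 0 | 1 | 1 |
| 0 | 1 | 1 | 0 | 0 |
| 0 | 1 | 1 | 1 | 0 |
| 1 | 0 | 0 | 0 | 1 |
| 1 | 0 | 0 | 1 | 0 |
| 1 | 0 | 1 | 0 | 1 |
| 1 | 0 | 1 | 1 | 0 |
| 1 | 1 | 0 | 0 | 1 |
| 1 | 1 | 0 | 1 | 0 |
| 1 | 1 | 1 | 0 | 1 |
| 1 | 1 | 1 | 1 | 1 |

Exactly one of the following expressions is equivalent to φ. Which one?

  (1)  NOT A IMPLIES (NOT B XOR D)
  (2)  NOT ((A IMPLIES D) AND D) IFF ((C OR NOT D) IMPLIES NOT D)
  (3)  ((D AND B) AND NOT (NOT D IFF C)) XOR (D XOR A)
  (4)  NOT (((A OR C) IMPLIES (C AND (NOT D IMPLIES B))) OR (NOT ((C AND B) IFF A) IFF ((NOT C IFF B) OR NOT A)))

(1) fails at (0,0,0,0): the formula yields 1, φ is 0.
(2) fails at (0,0,0,0): the formula yields 1, φ is 0.
(4) fails at (0,0,0,1): the formula yields 0, φ is 1.
That leaves (3). Evaluating it on every row reproduces the table of φ exactly.

3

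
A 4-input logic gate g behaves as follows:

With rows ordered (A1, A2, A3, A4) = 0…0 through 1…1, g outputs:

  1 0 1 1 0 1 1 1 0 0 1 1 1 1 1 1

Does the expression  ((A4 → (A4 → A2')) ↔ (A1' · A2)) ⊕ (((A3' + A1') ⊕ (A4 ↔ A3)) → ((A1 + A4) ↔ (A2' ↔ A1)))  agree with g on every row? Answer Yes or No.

No

Check the formula against g row by row:
  A1=0, A2=0, A3=0, A4=0: formula gives 1, g = 1 ✓
  A1=0, A2=0, A3=0, A4=1: formula gives 0, g = 0 ✓
  A1=0, A2=0, A3=1, A4=0: formula gives 1, g = 1 ✓
  A1=0, A2=0, A3=1, A4=1: formula gives 1, g = 1 ✓
  …
  A1=1, A2=0, A3=0, A4=0: formula gives 1, but g = 0 ✗
Row (1,0,0,0) is a counterexample, so the formula is not equivalent to g.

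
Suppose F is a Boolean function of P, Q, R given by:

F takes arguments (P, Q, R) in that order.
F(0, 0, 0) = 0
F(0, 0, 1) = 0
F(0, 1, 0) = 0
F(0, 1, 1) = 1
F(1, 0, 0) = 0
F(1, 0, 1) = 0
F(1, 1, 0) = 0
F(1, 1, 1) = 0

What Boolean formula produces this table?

F(P, Q, R) = (not P and Q) and R

F is 1 on exactly one input, (0,1,1), whose minterm is ¬P·Q·R. So F is just that conjunction.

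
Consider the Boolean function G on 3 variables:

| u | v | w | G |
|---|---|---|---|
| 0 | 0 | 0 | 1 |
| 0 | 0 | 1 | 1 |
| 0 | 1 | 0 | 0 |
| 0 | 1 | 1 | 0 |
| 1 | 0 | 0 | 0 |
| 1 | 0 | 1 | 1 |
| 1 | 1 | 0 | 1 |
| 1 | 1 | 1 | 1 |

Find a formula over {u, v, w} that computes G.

G is 0 on only 3 rows — (0,1,0), (0,1,1), (1,0,0). Writing each as a minterm (¬u·v·¬w, ¬u·v·w, u·¬v·¬w) and OR-ing them characterizes exactly where G=0, so G is the negation of that disjunction.

G(u, v, w) = ((((u' · v) · w') + ((u' · v) · w)) + ((u · v') · w'))'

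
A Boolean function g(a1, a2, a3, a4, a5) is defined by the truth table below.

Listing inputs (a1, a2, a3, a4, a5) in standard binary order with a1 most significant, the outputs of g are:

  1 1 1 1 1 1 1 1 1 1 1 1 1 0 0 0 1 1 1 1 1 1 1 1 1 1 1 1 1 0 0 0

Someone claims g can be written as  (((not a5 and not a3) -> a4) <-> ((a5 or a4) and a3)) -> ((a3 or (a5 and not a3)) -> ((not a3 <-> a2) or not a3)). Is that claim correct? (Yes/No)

Test each input against both g and the formula:
  a1=0, a2=0, a3=0, a4=0, a5=0: formula gives 1, g = 1 ✓
  a1=0, a2=0, a3=0, a4=0, a5=1: formula gives 1, g = 1 ✓
  a1=0, a2=0, a3=0, a4=1, a5=0: formula gives 1, g = 1 ✓
  a1=0, a2=0, a3=0, a4=1, a5=1: formula gives 1, g = 1 ✓
  …and likewise for the remaining 28 rows.
All 32 rows match — the expression computes g exactly.

Yes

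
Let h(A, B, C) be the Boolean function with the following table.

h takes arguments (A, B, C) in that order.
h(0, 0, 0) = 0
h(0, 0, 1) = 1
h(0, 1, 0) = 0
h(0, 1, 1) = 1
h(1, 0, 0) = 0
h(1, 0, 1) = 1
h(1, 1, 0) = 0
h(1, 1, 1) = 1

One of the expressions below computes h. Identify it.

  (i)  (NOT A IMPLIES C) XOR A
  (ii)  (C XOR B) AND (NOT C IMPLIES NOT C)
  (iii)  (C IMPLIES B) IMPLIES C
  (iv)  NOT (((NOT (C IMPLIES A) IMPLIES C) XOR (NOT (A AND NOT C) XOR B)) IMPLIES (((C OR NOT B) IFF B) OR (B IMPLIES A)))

iii

(i): at (1,0,1) it gives 0, but h = 1 — eliminated.
(ii): at (0,1,0) it gives 1, but h = 0 — eliminated.
(iv): at (0,0,1) it gives 0, but h = 1 — eliminated.
Only (iii) survives; checking it on all 8 rows confirms it matches h.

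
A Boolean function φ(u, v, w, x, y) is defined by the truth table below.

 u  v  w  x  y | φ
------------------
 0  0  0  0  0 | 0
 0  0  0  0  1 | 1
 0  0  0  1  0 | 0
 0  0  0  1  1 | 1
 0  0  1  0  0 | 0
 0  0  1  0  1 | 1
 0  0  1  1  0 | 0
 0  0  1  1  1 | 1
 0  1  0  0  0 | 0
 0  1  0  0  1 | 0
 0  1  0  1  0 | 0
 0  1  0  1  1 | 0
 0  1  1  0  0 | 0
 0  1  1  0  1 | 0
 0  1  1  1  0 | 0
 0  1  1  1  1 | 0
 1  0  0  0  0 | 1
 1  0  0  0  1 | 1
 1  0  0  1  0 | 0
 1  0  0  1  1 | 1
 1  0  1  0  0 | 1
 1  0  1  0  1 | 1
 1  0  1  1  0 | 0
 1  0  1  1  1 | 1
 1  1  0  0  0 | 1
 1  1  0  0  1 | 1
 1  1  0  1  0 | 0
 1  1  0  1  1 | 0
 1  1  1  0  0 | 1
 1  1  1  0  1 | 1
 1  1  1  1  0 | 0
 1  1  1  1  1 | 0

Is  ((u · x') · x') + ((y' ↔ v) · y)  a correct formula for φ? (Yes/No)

Yes

Check the formula against φ row by row:
  u=0, v=0, w=0, x=0, y=0: formula gives 0, φ = 0 ✓
  u=0, v=0, w=0, x=0, y=1: formula gives 1, φ = 1 ✓
  u=0, v=0, w=0, x=1, y=0: formula gives 0, φ = 0 ✓
  u=0, v=0, w=0, x=1, y=1: formula gives 1, φ = 1 ✓
  … (the remaining 28 rows also agree.)
All 32 rows match — the expression computes φ exactly.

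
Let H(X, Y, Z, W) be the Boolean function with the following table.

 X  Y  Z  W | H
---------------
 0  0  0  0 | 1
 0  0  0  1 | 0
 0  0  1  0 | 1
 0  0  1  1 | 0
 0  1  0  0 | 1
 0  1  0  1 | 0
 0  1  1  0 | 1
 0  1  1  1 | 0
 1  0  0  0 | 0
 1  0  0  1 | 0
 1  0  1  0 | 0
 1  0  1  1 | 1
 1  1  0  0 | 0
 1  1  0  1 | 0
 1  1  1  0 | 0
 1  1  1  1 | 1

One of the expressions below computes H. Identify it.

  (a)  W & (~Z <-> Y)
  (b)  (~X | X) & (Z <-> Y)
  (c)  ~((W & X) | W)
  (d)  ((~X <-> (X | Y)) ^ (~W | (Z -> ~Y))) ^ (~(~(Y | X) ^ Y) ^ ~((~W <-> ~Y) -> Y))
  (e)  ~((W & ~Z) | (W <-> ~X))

e

(a) disagrees with H on (0,0,0,0) (formula → 0, table → 1); rule it out.
(b) disagrees with H on (0,0,0,1) (formula → 1, table → 0); rule it out.
(c) disagrees with H on (1,0,0,0) (formula → 1, table → 0); rule it out.
(d) disagrees with H on (0,0,0,0) (formula → 0, table → 1); rule it out.
That leaves (e). Evaluating it on every row reproduces the table of H exactly.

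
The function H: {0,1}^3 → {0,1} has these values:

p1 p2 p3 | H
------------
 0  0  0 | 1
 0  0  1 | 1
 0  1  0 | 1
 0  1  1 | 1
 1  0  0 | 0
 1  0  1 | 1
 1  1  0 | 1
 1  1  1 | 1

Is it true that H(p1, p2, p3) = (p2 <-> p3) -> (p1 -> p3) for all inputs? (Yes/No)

Evaluate (p2 <-> p3) -> (p1 -> p3) on each row and compare to H:
  p1=0, p2=0, p3=0: formula gives 1, H = 1 ✓
  p1=0, p2=0, p3=1: formula gives 1, H = 1 ✓
  p1=0, p2=1, p3=0: formula gives 1, H = 1 ✓
  p1=0, p2=1, p3=1: formula gives 1, H = 1 ✓
  p1=1, p2=0, p3=0: formula gives 0, H = 0 ✓
  …and likewise for the remaining 3 rows.
No disagreement on any input; they are logically equivalent.

Yes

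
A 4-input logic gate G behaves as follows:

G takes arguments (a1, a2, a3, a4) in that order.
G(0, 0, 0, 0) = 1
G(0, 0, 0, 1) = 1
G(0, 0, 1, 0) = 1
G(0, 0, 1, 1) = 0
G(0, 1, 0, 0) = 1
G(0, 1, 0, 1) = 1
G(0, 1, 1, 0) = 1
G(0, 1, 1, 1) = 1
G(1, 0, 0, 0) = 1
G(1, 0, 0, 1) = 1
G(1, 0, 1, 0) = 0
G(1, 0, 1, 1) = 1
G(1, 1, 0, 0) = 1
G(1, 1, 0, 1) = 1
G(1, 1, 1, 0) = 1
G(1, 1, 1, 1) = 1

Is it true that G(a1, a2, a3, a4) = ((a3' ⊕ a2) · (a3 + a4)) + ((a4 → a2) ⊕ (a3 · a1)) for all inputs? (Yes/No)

Yes

Test each input against both G and the formula:
  a1=0, a2=0, a3=0, a4=0: formula gives 1, G = 1 ✓
  a1=0, a2=0, a3=0, a4=1: formula gives 1, G = 1 ✓
  a1=0, a2=0, a3=1, a4=0: formula gives 1, G = 1 ✓
  a1=0, a2=0, a3=1, a4=1: formula gives 0, G = 0 ✓
  … (the remaining 12 rows also agree.)
No disagreement on any input; they are logically equivalent.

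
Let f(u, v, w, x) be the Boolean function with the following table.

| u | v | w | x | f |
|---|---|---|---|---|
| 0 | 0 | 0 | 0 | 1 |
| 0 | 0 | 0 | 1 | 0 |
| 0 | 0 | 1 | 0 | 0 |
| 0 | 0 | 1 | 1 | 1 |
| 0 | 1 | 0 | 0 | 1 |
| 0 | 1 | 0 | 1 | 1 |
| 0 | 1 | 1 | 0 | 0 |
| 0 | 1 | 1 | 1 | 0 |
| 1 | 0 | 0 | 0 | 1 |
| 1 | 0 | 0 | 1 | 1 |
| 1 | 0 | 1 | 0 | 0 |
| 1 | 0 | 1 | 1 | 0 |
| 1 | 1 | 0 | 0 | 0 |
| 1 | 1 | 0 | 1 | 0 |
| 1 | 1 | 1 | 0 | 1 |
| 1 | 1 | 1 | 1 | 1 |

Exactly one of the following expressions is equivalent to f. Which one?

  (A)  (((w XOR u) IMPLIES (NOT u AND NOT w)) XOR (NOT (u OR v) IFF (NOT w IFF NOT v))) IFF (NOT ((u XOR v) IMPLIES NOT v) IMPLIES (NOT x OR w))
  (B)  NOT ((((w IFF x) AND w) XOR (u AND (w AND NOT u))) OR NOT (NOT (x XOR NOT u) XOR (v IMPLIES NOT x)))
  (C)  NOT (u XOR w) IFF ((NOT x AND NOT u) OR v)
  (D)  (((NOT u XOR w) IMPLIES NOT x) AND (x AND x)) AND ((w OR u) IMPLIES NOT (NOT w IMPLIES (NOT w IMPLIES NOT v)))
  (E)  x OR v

C

(A): at (0,0,0,0) it gives 0, but f = 1 — eliminated.
(B): at (0,0,1,0) it gives 1, but f = 0 — eliminated.
(D): at (0,0,0,0) it gives 0, but f = 1 — eliminated.
(E): at (0,0,0,0) it gives 0, but f = 1 — eliminated.
That leaves (C). Evaluating it on every row reproduces the table of f exactly.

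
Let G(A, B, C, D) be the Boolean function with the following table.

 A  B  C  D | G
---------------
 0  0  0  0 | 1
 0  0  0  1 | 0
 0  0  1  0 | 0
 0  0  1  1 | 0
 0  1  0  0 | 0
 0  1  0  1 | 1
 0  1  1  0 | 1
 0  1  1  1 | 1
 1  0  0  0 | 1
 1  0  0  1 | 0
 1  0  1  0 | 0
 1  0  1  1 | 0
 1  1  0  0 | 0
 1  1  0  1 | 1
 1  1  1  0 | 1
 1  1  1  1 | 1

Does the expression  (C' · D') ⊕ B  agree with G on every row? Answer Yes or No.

Yes

Test each input against both G and the formula:
  A=0, B=0, C=0, D=0: formula gives 1, G = 1 ✓
  A=0, B=0, C=0, D=1: formula gives 0, G = 0 ✓
  A=0, B=0, C=1, D=0: formula gives 0, G = 0 ✓
  A=0, B=0, C=1, D=1: formula gives 0, G = 0 ✓
  …and likewise for the remaining 12 rows.
All 16 rows match — the expression computes G exactly.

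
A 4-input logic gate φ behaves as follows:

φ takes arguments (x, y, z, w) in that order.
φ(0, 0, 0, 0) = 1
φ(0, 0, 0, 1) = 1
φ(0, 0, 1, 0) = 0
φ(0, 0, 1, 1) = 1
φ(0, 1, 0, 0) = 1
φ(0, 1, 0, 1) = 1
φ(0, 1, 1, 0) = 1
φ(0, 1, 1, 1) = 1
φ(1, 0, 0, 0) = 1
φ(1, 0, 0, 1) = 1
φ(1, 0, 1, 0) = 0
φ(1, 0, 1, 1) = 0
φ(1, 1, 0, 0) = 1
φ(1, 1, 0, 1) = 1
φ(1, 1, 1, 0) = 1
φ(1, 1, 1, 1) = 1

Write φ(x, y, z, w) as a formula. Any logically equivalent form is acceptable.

φ(x, y, z, w) = not (((((not x and not y) and z) and not w) or (((x and not y) and z) and not w)) or (((x and not y) and z) and w))

φ is 0 on only 3 rows — (0,0,1,0), (1,0,1,0), (1,0,1,1). Writing each as a minterm (¬x·¬y·z·¬w, x·¬y·z·¬w, x·¬y·z·w) and OR-ing them characterizes exactly where φ=0, so φ is the negation of that disjunction.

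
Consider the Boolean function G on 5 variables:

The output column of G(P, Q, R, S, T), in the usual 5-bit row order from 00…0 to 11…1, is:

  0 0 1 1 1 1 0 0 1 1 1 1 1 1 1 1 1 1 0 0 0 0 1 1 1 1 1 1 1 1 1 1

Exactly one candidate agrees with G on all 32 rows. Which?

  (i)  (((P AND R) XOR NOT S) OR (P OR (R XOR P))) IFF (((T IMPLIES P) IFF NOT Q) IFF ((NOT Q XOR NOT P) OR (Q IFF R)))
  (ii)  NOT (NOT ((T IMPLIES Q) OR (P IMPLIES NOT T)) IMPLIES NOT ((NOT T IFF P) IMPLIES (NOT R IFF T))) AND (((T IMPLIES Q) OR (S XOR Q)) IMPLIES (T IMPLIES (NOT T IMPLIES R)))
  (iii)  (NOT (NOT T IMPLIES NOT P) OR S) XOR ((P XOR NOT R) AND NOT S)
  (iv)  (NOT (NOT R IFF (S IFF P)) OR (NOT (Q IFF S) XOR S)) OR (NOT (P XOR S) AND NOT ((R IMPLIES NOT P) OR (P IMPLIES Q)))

iv

(i) disagrees with G on (0,0,0,0,0) (formula → 1, table → 0); rule it out.
(ii) disagrees with G on (0,0,0,1,0) (formula → 0, table → 1); rule it out.
(iii) disagrees with G on (0,0,0,0,0) (formula → 1, table → 0); rule it out.
Only (iv) survives; checking it on all 32 rows confirms it matches G.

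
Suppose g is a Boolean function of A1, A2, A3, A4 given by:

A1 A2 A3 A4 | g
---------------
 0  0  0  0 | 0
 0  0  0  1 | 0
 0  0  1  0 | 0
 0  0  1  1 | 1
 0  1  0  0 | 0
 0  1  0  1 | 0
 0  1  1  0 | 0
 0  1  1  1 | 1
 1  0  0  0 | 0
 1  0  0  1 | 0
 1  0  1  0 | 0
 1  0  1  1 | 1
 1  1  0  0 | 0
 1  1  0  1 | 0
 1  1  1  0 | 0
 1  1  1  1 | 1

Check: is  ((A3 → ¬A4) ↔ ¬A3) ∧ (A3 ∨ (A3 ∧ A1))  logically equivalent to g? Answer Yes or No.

Check the formula against g row by row:
  A1=0, A2=0, A3=0, A4=0: formula gives 0, g = 0 ✓
  A1=0, A2=0, A3=0, A4=1: formula gives 0, g = 0 ✓
  A1=0, A2=0, A3=1, A4=0: formula gives 0, g = 0 ✓
  A1=0, A2=0, A3=1, A4=1: formula gives 1, g = 1 ✓
  … (the remaining 12 rows also agree.)
No disagreement on any input; they are logically equivalent.

Yes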